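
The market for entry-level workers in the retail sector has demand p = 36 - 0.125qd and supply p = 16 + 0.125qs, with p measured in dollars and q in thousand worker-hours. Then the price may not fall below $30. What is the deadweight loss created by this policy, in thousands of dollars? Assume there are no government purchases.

128

Rearranging demand gives qd = 288 - 8p; rearranging supply gives qs = 8p - 128. Setting quantity demanded equal to quantity supplied, 288 - 8p = 8p - 128, gives p* = 26 and q* = 80.
The floor of 30 is above the equilibrium price 26, so it binds.
At p = 30: qd = 288 - 8·30 = 48 and qs = 8·30 - 128 = 112.
Quantity traded falls to 48. At q = 48 the demand price is (288 - 48)/8 = 30 and the supply price is (128 + 48)/8 = 22.
Deadweight loss = ½ · (30 - 22) · (80 - 48) = ½ · 8 · 32 = 128.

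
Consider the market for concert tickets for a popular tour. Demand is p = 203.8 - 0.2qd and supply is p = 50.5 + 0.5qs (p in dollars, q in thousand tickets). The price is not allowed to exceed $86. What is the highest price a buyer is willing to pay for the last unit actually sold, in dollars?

Rearranging demand gives qd = 1019 - 5p; rearranging supply gives qs = 2p - 101. Without the control the market clears where 1019 - 5p = 2p - 101, i.e. p* = 160 and q* = 219.
Since 86 < 160, the ceiling is binding.
At p = 86: qd = 1019 - 5·86 = 589 and qs = 2·86 - 101 = 71.
Only 71 units reach the market. On the demand curve, the marginal buyer's willingness to pay at q = 71 is (1019 - 71)/5 = 189.6.

189.6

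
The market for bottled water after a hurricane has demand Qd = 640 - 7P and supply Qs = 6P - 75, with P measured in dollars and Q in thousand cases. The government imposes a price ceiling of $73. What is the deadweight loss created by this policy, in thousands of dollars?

In a free market, 640 - 7P = 6P - 75 gives the equilibrium P* = 55, Q* = 255.
Since 73 is above P* = 55, the ceiling does not bind and the free-market outcome prevails.
Since the control does not bind, no trades are prevented and deadweight loss is zero.

0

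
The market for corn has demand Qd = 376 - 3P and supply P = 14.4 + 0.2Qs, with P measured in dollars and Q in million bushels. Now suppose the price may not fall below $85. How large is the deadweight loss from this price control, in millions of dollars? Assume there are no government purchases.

2018.4

Rearranging supply gives Qs = 5P - 72. Without the control the market clears where 376 - 3P = 5P - 72, i.e. P* = 56 and Q* = 208.
Since 85 > 56, the floor is binding.
At P = 85: Qd = 376 - 3·85 = 121 and Qs = 5·85 - 72 = 353.
Quantity traded falls to 121. At Q = 121 the demand price is (376 - 121)/3 = 85 and the supply price is (72 + 121)/5 = 38.6.
Deadweight loss = ½ · (85 - 38.6) · (208 - 121) = ½ · 46.4 · 87 = 2018.4.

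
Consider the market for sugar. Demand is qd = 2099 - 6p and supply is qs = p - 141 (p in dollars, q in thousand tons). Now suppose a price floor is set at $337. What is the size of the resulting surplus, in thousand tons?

In a free market, 2099 - 6p = p - 141 gives the equilibrium p* = 320, q* = 179.
Since 337 > 320, the floor is binding.
At p = 337: qd = 2099 - 6·337 = 77 and qs = 337 - 141 = 196.
Surplus = qs - qd = 196 - 77 = 119.

119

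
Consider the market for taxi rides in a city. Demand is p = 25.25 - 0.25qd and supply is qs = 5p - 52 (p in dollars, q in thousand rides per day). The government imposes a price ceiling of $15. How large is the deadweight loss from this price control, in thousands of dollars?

Rearranging demand gives qd = 101 - 4p. Setting quantity demanded equal to quantity supplied, 101 - 4p = 5p - 52, gives p* = 17 and q* = 33.
Because the ceiling (15) lies below the market-clearing price, it is binding.
At p = 15: qd = 101 - 4·15 = 41 and qs = 5·15 - 52 = 23.
Quantity traded falls to 23. At q = 23 the demand price is (101 - 23)/4 = 19.5 and the supply price is (52 + 23)/5 = 15.
Deadweight loss = ½ · (19.5 - 15) · (33 - 23) = ½ · 4.5 · 10 = 22.5.

22.5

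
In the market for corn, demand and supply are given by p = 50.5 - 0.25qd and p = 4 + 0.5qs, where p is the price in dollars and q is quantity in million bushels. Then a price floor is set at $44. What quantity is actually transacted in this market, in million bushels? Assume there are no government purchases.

26

Rearranging demand gives qd = 202 - 4p; rearranging supply gives qs = 2p - 8. Without the control the market clears where 202 - 4p = 2p - 8, i.e. p* = 35 and q* = 62.
Since 44 > 35, the floor is binding.
At p = 44: qd = 202 - 4·44 = 26 and qs = 2·44 - 8 = 80.
The quantity actually transacted is the short side, demand: 26.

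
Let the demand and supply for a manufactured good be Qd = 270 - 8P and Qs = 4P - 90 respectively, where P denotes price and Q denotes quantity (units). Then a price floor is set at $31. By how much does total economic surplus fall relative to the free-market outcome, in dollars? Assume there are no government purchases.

12

Without the control the market clears where 270 - 8P = 4P - 90, i.e. P* = 30 and Q* = 30.
Because the floor (31) lies above the market-clearing price, it is binding.
At P = 31: Qd = 270 - 8·31 = 22 and Qs = 4·31 - 90 = 34.
Quantity traded falls to 22. At Q = 22 the demand price is (270 - 22)/8 = 31 and the supply price is (90 + 22)/4 = 28.
Deadweight loss = ½ · (31 - 28) · (30 - 22) = ½ · 3 · 8 = 12.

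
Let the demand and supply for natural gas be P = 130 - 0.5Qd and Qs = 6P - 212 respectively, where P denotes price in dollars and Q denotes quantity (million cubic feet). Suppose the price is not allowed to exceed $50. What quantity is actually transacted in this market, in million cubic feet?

88

Rearranging demand gives Qd = 260 - 2P. Equilibrium: 260 - 2P = 6P - 212, so 472 = 8P and P* = 59, Q* = 142.
Because the ceiling (50) lies below the market-clearing price, it is binding.
At P = 50: Qd = 260 - 2·50 = 160 and Qs = 6·50 - 212 = 88.
The quantity actually transacted is the short side, supply: 88.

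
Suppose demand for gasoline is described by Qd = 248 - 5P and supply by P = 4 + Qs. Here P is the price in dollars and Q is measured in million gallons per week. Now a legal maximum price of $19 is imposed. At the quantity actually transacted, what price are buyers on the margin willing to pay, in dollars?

Rearranging supply gives Qs = P - 4. In a free market, 248 - 5P = P - 4 gives the equilibrium P* = 42, Q* = 38.
Since 19 < 42, the ceiling is binding.
At P = 19: Qd = 248 - 5·19 = 153 and Qs = 19 - 4 = 15.
Only 15 units reach the market. On the demand curve, the marginal buyer's willingness to pay at Q = 15 is (248 - 15)/5 = 46.6.

46.6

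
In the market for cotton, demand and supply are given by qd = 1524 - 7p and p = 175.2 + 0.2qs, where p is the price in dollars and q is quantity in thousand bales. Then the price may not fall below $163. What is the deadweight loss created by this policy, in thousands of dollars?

Rearranging supply gives qs = 5p - 876. Without the control the market clears where 1524 - 7p = 5p - 876, i.e. p* = 200 and q* = 124.
Since 163 is below p* = 200, the floor does not bind and the free-market outcome prevails.
Since the control does not bind, no trades are prevented and deadweight loss is zero.

0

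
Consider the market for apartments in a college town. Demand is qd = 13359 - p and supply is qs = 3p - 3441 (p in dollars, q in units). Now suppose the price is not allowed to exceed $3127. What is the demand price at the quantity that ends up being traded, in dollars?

In a free market, 13359 - p = 3p - 3441 gives the equilibrium p* = 4200, q* = 9159.
The ceiling of 3127 is below the equilibrium price 4200, so it binds.
At p = 3127: qd = 13359 - 3127 = 10232 and qs = 3·3127 - 3441 = 5940.
Only 5940 units reach the market. On the demand curve, the marginal buyer's willingness to pay at q = 5940 is (13359 - 5940) = 7419.

7419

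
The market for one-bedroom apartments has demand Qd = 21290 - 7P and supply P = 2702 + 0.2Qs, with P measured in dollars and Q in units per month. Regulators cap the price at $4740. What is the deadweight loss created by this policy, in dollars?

Rearranging supply gives Qs = 5P - 13510. Without the control the market clears where 21290 - 7P = 5P - 13510, i.e. P* = 2900 and Q* = 990.
The ceiling of 4740 is above the equilibrium price 2900, so it is not binding; the market clears at P* = 2900, Q* = 990.
Since the control does not bind, no trades are prevented and deadweight loss is zero.

0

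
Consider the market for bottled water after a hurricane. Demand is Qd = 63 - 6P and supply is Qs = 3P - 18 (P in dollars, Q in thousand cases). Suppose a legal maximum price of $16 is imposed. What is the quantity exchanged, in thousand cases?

Without the control the market clears where 63 - 6P = 3P - 18, i.e. P* = 9 and Q* = 9.
The ceiling of 16 is above the equilibrium price 9, so it is not binding; the market clears at P* = 9, Q* = 9.

9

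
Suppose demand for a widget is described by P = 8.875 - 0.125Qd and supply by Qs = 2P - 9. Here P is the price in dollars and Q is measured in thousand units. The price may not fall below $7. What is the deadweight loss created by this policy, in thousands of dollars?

Rearranging demand gives Qd = 71 - 8P. In a free market, 71 - 8P = 2P - 9 gives the equilibrium P* = 8, Q* = 7.
Since 7 is below P* = 8, the floor does not bind and the free-market outcome prevails.
Since the control does not bind, no trades are prevented and deadweight loss is zero.

0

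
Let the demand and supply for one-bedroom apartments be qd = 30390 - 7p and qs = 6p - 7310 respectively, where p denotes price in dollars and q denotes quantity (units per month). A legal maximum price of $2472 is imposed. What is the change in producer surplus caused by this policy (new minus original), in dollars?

-3768968

Without the control the market clears where 30390 - 7p = 6p - 7310, i.e. p* = 2900 and q* = 10090.
The ceiling of 2472 is below the equilibrium price 2900, so it binds.
At p = 2472: qd = 30390 - 7·2472 = 13086 and qs = 6·2472 - 7310 = 7522.
Producer surplus without the control is ½ · (2900 - 3655/3) · 10090 = 25452025/3.
With the ceiling, producers sell 7522 units at 2472, so PS = ½ · (2472 - 3655/3) · 7522 = 14145121/3.
Change in producer surplus = 14145121/3 - 25452025/3 = -3768968.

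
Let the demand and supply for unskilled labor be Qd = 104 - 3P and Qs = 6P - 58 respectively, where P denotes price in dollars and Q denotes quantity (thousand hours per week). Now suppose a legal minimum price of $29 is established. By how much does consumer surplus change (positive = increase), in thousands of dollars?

-368.5

Setting quantity demanded equal to quantity supplied, 104 - 3P = 6P - 58, gives P* = 18 and Q* = 50.
Since 29 > 18, the floor is binding.
At P = 29: Qd = 104 - 3·29 = 17 and Qs = 6·29 - 58 = 116.
Consumer surplus without the control is ½ · (104/3 - 18) · 50 = 1250/3.
With the floor, consumers buy 17 units at 29, so CS = ½ · (104/3 - 29) · 17 = 289/6.
Change in consumer surplus = 289/6 - 1250/3 = -368.5.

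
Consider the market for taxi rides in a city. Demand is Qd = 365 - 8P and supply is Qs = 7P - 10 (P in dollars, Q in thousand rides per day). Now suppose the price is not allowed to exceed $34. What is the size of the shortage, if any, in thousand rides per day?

0

In a free market, 365 - 8P = 7P - 10 gives the equilibrium P* = 25, Q* = 165.
Since 34 is above P* = 25, the ceiling does not bind and the free-market outcome prevails.
Since the control does not bind, there is no shortage.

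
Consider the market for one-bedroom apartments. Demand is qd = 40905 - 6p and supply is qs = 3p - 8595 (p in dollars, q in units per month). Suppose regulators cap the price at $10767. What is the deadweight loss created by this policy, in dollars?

0

Without the control the market clears where 40905 - 6p = 3p - 8595, i.e. p* = 5500 and q* = 7905.
The ceiling of 10767 is above the equilibrium price 5500, so it is not binding; the market clears at p* = 5500, q* = 7905.
Since the control does not bind, no trades are prevented and deadweight loss is zero.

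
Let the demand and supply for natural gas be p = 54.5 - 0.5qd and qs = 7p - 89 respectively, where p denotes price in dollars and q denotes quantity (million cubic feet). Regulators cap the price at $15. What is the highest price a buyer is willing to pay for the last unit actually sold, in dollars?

Rearranging demand gives qd = 109 - 2p. Setting quantity demanded equal to quantity supplied, 109 - 2p = 7p - 89, gives p* = 22 and q* = 65.
Since 15 < 22, the ceiling is binding.
At p = 15: qd = 109 - 2·15 = 79 and qs = 7·15 - 89 = 16.
Only 16 units reach the market. On the demand curve, the marginal buyer's willingness to pay at q = 16 is (109 - 16)/2 = 46.5.

46.5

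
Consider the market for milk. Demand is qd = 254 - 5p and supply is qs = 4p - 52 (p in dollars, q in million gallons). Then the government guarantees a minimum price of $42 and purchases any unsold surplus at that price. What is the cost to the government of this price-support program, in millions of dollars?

Setting quantity demanded equal to quantity supplied, 254 - 5p = 4p - 52, gives p* = 34 and q* = 84.
Because the floor (42) lies above the market-clearing price, it is binding.
At p = 42: qd = 254 - 5·42 = 44 and qs = 4·42 - 52 = 116.
Surplus = qs - qd = 72.
Government expenditure = surplus × support price = 72 × 42 = 3024.

3024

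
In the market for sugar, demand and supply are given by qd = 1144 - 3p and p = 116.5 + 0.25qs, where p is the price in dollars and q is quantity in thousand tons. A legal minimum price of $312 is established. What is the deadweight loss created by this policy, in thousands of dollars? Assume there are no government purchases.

Rearranging supply gives qs = 4p - 466. In a free market, 1144 - 3p = 4p - 466 gives the equilibrium p* = 230, q* = 454.
Since 312 > 230, the floor is binding.
At p = 312: qd = 1144 - 3·312 = 208 and qs = 4·312 - 466 = 782.
Quantity traded falls to 208. At q = 208 the demand price is (1144 - 208)/3 = 312 and the supply price is (466 + 208)/4 = 168.5.
Deadweight loss = ½ · (312 - 168.5) · (454 - 208) = ½ · 143.5 · 246 = 17650.5.

17650.5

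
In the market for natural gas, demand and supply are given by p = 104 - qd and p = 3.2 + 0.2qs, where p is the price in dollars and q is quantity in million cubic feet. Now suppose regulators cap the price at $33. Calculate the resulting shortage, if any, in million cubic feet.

0

Rearranging demand gives qd = 104 - p; rearranging supply gives qs = 5p - 16. In a free market, 104 - p = 5p - 16 gives the equilibrium p* = 20, q* = 84.
The ceiling of 33 is above the equilibrium price 20, so it is not binding; the market clears at p* = 20, q* = 84.
Since the control does not bind, there is no shortage.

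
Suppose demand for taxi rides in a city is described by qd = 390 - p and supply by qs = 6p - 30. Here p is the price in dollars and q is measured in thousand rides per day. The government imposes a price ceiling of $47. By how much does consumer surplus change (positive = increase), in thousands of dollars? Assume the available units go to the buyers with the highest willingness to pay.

In a free market, 390 - p = 6p - 30 gives the equilibrium p* = 60, q* = 330.
Because the ceiling (47) lies below the market-clearing price, it is binding.
At p = 47: qd = 390 - 47 = 343 and qs = 6·47 - 30 = 252.
Consumer surplus without the control is ½ · (390 - 60) · 330 = 54450.
With the ceiling, 252 units are sold at 47 (assume they go to the highest-value buyers). The demand price at q = 252 is 138, so CS = ½ · [(390 - 47) + (138 - 47)] · 252 = 54684.
Change in consumer surplus = 54684 - 54450 = 234.

234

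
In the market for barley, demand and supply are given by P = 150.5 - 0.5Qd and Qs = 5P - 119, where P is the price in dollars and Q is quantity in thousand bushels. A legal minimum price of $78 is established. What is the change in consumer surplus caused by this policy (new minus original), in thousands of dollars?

-2934

Rearranging demand gives Qd = 301 - 2P. Setting quantity demanded equal to quantity supplied, 301 - 2P = 5P - 119, gives P* = 60 and Q* = 181.
Since 78 > 60, the floor is binding.
At P = 78: Qd = 301 - 2·78 = 145 and Qs = 5·78 - 119 = 271.
Consumer surplus without the control is ½ · (150.5 - 60) · 181 = 8190.25.
With the floor, consumers buy 145 units at 78, so CS = ½ · (150.5 - 78) · 145 = 5256.25.
Change in consumer surplus = 5256.25 - 8190.25 = -2934.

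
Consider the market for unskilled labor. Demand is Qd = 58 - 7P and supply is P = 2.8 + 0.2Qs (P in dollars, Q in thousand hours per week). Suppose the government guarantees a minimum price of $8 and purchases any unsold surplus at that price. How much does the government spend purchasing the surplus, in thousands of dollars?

Rearranging supply gives Qs = 5P - 14. In a free market, 58 - 7P = 5P - 14 gives the equilibrium P* = 6, Q* = 16.
Because the floor (8) lies above the market-clearing price, it is binding.
At P = 8: Qd = 58 - 7·8 = 2 and Qs = 5·8 - 14 = 26.
Surplus = Qs - Qd = 24.
Government expenditure = surplus × support price = 24 × 8 = 192.

192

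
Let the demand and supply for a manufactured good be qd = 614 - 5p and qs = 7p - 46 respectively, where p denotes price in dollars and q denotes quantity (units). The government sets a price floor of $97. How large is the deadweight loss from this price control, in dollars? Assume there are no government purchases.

Setting quantity demanded equal to quantity supplied, 614 - 5p = 7p - 46, gives p* = 55 and q* = 339.
Since 97 > 55, the floor is binding.
At p = 97: qd = 614 - 5·97 = 129 and qs = 7·97 - 46 = 633.
Quantity traded falls to 129. At q = 129 the demand price is (614 - 129)/5 = 97 and the supply price is (46 + 129)/7 = 25.
Deadweight loss = ½ · (97 - 25) · (339 - 129) = ½ · 72 · 210 = 7560.

7560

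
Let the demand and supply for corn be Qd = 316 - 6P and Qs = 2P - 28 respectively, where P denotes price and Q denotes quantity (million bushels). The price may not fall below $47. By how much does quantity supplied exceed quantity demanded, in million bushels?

Setting quantity demanded equal to quantity supplied, 316 - 6P = 2P - 28, gives P* = 43 and Q* = 58.
The floor of 47 is above the equilibrium price 43, so it binds.
At P = 47: Qd = 316 - 6·47 = 34 and Qs = 2·47 - 28 = 66.
Surplus = Qs - Qd = 66 - 34 = 32.

32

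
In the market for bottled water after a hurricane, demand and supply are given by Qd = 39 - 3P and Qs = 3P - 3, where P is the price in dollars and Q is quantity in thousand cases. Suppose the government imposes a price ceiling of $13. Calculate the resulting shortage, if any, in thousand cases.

Setting quantity demanded equal to quantity supplied, 39 - 3P = 3P - 3, gives P* = 7 and Q* = 18.
The ceiling of 13 is above the equilibrium price 7, so it is not binding; the market clears at P* = 7, Q* = 18.
Since the control does not bind, there is no shortage.

0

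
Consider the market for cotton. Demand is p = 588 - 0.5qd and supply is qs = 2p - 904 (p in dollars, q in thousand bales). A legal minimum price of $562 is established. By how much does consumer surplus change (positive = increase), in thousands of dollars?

Rearranging demand gives qd = 1176 - 2p. Setting quantity demanded equal to quantity supplied, 1176 - 2p = 2p - 904, gives p* = 520 and q* = 136.
Since 562 > 520, the floor is binding.
At p = 562: qd = 1176 - 2·562 = 52 and qs = 2·562 - 904 = 220.
Consumer surplus without the control is ½ · (588 - 520) · 136 = 4624.
With the floor, consumers buy 52 units at 562, so CS = ½ · (588 - 562) · 52 = 676.
Change in consumer surplus = 676 - 4624 = -3948.

-3948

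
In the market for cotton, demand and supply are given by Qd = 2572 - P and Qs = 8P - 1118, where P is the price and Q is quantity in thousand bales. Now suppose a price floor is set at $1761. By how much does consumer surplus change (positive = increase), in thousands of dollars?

Setting quantity demanded equal to quantity supplied, 2572 - P = 8P - 1118, gives P* = 410 and Q* = 2162.
The floor of 1761 is above the equilibrium price 410, so it binds.
At P = 1761: Qd = 2572 - 1761 = 811 and Qs = 8·1761 - 1118 = 12970.
Consumer surplus without the control is ½ · (2572 - 410) · 2162 = 2337122.
With the floor, consumers buy 811 units at 1761, so CS = ½ · (2572 - 1761) · 811 = 328860.5.
Change in consumer surplus = 328860.5 - 2337122 = -2008261.5.

-2008261.5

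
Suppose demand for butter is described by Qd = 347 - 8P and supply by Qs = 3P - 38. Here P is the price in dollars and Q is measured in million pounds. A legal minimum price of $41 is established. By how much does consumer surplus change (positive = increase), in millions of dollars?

Without the control the market clears where 347 - 8P = 3P - 38, i.e. P* = 35 and Q* = 67.
Since 41 > 35, the floor is binding.
At P = 41: Qd = 347 - 8·41 = 19 and Qs = 3·41 - 38 = 85.
Consumer surplus without the control is ½ · (43.375 - 35) · 67 = 280.5625.
With the floor, consumers buy 19 units at 41, so CS = ½ · (43.375 - 41) · 19 = 22.5625.
Change in consumer surplus = 22.5625 - 280.5625 = -258.

-258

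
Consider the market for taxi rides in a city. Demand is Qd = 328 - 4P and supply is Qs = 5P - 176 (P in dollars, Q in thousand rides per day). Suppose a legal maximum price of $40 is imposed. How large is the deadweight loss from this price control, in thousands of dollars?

Equilibrium: 328 - 4P = 5P - 176, so 504 = 9P and P* = 56, Q* = 104.
Because the ceiling (40) lies below the market-clearing price, it is binding.
At P = 40: Qd = 328 - 4·40 = 168 and Qs = 5·40 - 176 = 24.
Quantity traded falls to 24. At Q = 24 the demand price is (328 - 24)/4 = 76 and the supply price is (176 + 24)/5 = 40.
Deadweight loss = ½ · (76 - 40) · (104 - 24) = ½ · 36 · 80 = 1440.

1440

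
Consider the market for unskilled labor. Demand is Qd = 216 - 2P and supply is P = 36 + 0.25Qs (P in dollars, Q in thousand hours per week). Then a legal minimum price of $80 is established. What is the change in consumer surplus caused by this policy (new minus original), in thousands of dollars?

-1520

Rearranging supply gives Qs = 4P - 144. In a free market, 216 - 2P = 4P - 144 gives the equilibrium P* = 60, Q* = 96.
The floor of 80 is above the equilibrium price 60, so it binds.
At P = 80: Qd = 216 - 2·80 = 56 and Qs = 4·80 - 144 = 176.
Consumer surplus without the control is ½ · (108 - 60) · 96 = 2304.
With the floor, consumers buy 56 units at 80, so CS = ½ · (108 - 80) · 56 = 784.
Change in consumer surplus = 784 - 2304 = -1520.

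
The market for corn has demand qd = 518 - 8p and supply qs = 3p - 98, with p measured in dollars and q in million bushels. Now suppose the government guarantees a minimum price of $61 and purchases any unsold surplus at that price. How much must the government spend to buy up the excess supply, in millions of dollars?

Setting quantity demanded equal to quantity supplied, 518 - 8p = 3p - 98, gives p* = 56 and q* = 70.
Because the floor (61) lies above the market-clearing price, it is binding.
At p = 61: qd = 518 - 8·61 = 30 and qs = 3·61 - 98 = 85.
Surplus = qs - qd = 55.
Government expenditure = surplus × support price = 55 × 61 = 3355.

3355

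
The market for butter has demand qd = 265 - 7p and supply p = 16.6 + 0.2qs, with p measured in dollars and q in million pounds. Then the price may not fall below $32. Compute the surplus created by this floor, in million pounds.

36

Rearranging supply gives qs = 5p - 83. Without the control the market clears where 265 - 7p = 5p - 83, i.e. p* = 29 and q* = 62.
Since 32 > 29, the floor is binding.
At p = 32: qd = 265 - 7·32 = 41 and qs = 5·32 - 83 = 77.
Surplus = qs - qd = 77 - 41 = 36.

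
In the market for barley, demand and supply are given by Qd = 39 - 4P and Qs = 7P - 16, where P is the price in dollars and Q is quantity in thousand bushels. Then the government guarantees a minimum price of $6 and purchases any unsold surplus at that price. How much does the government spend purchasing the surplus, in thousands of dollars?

In a free market, 39 - 4P = 7P - 16 gives the equilibrium P* = 5, Q* = 19.
Since 6 > 5, the floor is binding.
At P = 6: Qd = 39 - 4·6 = 15 and Qs = 7·6 - 16 = 26.
Surplus = Qs - Qd = 11.
Government expenditure = surplus × support price = 11 × 6 = 66.

66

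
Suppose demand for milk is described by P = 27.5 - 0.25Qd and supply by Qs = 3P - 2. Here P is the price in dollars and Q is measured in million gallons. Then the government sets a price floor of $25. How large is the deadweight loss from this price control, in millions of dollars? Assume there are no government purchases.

Rearranging demand gives Qd = 110 - 4P. In a free market, 110 - 4P = 3P - 2 gives the equilibrium P* = 16, Q* = 46.
The floor of 25 is above the equilibrium price 16, so it binds.
At P = 25: Qd = 110 - 4·25 = 10 and Qs = 3·25 - 2 = 73.
Quantity traded falls to 10. At Q = 10 the demand price is (110 - 10)/4 = 25 and the supply price is (2 + 10)/3 = 4.
Deadweight loss = ½ · (25 - 4) · (46 - 10) = ½ · 21 · 36 = 378.

378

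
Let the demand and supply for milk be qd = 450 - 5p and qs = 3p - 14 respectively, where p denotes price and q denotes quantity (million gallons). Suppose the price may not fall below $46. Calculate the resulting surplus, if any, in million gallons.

In a free market, 450 - 5p = 3p - 14 gives the equilibrium p* = 58, q* = 160.
The floor of 46 is below the equilibrium price 58, so it is not binding; the market clears at p* = 58, q* = 160.
Since the control does not bind, there is no surplus.

0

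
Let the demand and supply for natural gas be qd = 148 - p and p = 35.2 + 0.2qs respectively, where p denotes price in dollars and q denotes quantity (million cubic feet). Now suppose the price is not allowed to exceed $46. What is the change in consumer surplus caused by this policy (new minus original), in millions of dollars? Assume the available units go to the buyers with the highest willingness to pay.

Rearranging supply gives qs = 5p - 176. In a free market, 148 - p = 5p - 176 gives the equilibrium p* = 54, q* = 94.
The ceiling of 46 is below the equilibrium price 54, so it binds.
At p = 46: qd = 148 - 46 = 102 and qs = 5·46 - 176 = 54.
Consumer surplus without the control is ½ · (148 - 54) · 94 = 4418.
With the ceiling, 54 units are sold at 46 (assume they go to the highest-value buyers). The demand price at q = 54 is 94, so CS = ½ · [(148 - 46) + (94 - 46)] · 54 = 4050.
Change in consumer surplus = 4050 - 4418 = -368.

-368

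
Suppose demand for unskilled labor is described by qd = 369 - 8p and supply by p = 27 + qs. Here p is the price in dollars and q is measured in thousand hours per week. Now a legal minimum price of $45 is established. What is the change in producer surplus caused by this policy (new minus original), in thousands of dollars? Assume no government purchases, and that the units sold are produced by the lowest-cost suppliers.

-23

Rearranging supply gives qs = p - 27. Without the control the market clears where 369 - 8p = p - 27, i.e. p* = 44 and q* = 17.
The floor of 45 is above the equilibrium price 44, so it binds.
At p = 45: qd = 369 - 8·45 = 9 and qs = 45 - 27 = 18.
Producer surplus without the control is ½ · (44 - 27) · 17 = 144.5.
With the floor, 9 units are sold at 45. The supply price at q = 9 is 36, so PS = ½ · [(45 - 27) + (45 - 36)] · 9 = 121.5.
Change in producer surplus = 121.5 - 144.5 = -23.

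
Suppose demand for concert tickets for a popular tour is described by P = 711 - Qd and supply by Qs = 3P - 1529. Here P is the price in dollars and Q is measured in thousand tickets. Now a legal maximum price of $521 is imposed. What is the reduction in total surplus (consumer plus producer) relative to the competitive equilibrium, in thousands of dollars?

9126

Rearranging demand gives Qd = 711 - P. Without the control the market clears where 711 - P = 3P - 1529, i.e. P* = 560 and Q* = 151.
Because the ceiling (521) lies below the market-clearing price, it is binding.
At P = 521: Qd = 711 - 521 = 190 and Qs = 3·521 - 1529 = 34.
Quantity traded falls to 34. At Q = 34 the demand price is 711 - 34 = 677 and the supply price is (1529 + 34)/3 = 521.
Deadweight loss = ½ · (677 - 521) · (151 - 34) = ½ · 156 · 117 = 9126.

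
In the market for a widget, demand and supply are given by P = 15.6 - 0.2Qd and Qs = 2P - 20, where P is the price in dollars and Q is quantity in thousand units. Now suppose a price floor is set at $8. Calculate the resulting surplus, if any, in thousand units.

Rearranging demand gives Qd = 78 - 5P. Without the control the market clears where 78 - 5P = 2P - 20, i.e. P* = 14 and Q* = 8.
Since 8 is below P* = 14, the floor does not bind and the free-market outcome prevails.
Since the control does not bind, there is no surplus.

0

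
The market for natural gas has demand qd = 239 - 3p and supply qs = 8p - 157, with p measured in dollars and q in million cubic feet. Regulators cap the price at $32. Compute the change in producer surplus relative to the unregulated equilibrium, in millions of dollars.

-460

Equilibrium: 239 - 3p = 8p - 157, so 396 = 11p and p* = 36, q* = 131.
Since 32 < 36, the ceiling is binding.
At p = 32: qd = 239 - 3·32 = 143 and qs = 8·32 - 157 = 99.
Producer surplus without the control is ½ · (36 - 19.625) · 131 = 1072.5625.
With the ceiling, producers sell 99 units at 32, so PS = ½ · (32 - 19.625) · 99 = 612.5625.
Change in producer surplus = 612.5625 - 1072.5625 = -460.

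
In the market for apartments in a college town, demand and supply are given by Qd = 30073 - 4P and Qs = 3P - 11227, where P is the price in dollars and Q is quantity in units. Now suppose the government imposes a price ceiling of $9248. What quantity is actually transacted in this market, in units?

6473

In a free market, 30073 - 4P = 3P - 11227 gives the equilibrium P* = 5900, Q* = 6473.
The ceiling of 9248 is above the equilibrium price 5900, so it is not binding; the market clears at P* = 5900, Q* = 6473.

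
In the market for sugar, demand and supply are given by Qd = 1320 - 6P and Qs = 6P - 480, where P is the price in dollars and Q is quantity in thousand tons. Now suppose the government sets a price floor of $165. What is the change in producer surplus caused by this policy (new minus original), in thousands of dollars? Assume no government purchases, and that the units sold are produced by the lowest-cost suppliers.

Equilibrium: 1320 - 6P = 6P - 480, so 1800 = 12P and P* = 150, Q* = 420.
Since 165 > 150, the floor is binding.
At P = 165: Qd = 1320 - 6·165 = 330 and Qs = 6·165 - 480 = 510.
Producer surplus without the control is ½ · (150 - 80) · 420 = 14700.
With the floor, 330 units are sold at 165. The supply price at Q = 330 is 135, so PS = ½ · [(165 - 80) + (165 - 135)] · 330 = 18975.
Change in producer surplus = 18975 - 14700 = 4275.

4275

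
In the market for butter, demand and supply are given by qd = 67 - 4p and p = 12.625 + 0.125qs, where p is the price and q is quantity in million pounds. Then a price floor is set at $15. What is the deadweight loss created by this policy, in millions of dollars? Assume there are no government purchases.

Rearranging supply gives qs = 8p - 101. Equilibrium: 67 - 4p = 8p - 101, so 168 = 12p and p* = 14, q* = 11.
The floor of 15 is above the equilibrium price 14, so it binds.
At p = 15: qd = 67 - 4·15 = 7 and qs = 8·15 - 101 = 19.
Quantity traded falls to 7. At q = 7 the demand price is (67 - 7)/4 = 15 and the supply price is (101 + 7)/8 = 13.5.
Deadweight loss = ½ · (15 - 13.5) · (11 - 7) = ½ · 1.5 · 4 = 3.

3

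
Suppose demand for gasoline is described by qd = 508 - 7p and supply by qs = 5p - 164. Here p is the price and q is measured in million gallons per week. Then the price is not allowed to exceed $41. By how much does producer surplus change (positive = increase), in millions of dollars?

Without the control the market clears where 508 - 7p = 5p - 164, i.e. p* = 56 and q* = 116.
The ceiling of 41 is below the equilibrium price 56, so it binds.
At p = 41: qd = 508 - 7·41 = 221 and qs = 5·41 - 164 = 41.
Producer surplus without the control is ½ · (56 - 32.8) · 116 = 1345.6.
With the ceiling, producers sell 41 units at 41, so PS = ½ · (41 - 32.8) · 41 = 168.1.
Change in producer surplus = 168.1 - 1345.6 = -1177.5.

-1177.5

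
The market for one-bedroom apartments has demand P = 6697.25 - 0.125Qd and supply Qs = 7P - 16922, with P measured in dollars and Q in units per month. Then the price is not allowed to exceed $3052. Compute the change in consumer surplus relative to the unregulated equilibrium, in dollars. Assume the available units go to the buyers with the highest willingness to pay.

-997040

Rearranging demand gives Qd = 53578 - 8P. In a free market, 53578 - 8P = 7P - 16922 gives the equilibrium P* = 4700, Q* = 15978.
Since 3052 < 4700, the ceiling is binding.
At P = 3052: Qd = 53578 - 8·3052 = 29162 and Qs = 7·3052 - 16922 = 4442.
Consumer surplus without the control is ½ · (6697.25 - 4700) · 15978 = 15956030.25.
With the ceiling, 4442 units are sold at 3052 (assume they go to the highest-value buyers). The demand price at Q = 4442 is 6142, so CS = ½ · [(6697.25 - 3052) + (6142 - 3052)] · 4442 = 14958990.25.
Change in consumer surplus = 14958990.25 - 15956030.25 = -997040.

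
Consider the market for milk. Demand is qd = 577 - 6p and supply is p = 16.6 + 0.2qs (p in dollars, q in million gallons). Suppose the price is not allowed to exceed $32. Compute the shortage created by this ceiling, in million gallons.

Rearranging supply gives qs = 5p - 83. Equilibrium: 577 - 6p = 5p - 83, so 660 = 11p and p* = 60, q* = 217.
Since 32 < 60, the ceiling is binding.
At p = 32: qd = 577 - 6·32 = 385 and qs = 5·32 - 83 = 77.
Shortage = qd - qs = 385 - 77 = 308.

308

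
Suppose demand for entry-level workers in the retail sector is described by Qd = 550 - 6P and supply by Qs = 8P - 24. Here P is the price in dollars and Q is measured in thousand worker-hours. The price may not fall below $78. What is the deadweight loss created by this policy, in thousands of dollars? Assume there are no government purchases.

Equilibrium: 550 - 6P = 8P - 24, so 574 = 14P and P* = 41, Q* = 304.
Because the floor (78) lies above the market-clearing price, it is binding.
At P = 78: Qd = 550 - 6·78 = 82 and Qs = 8·78 - 24 = 600.
Quantity traded falls to 82. At Q = 82 the demand price is (550 - 82)/6 = 78 and the supply price is (24 + 82)/8 = 13.25.
Deadweight loss = ½ · (78 - 13.25) · (304 - 82) = ½ · 64.75 · 222 = 7187.25.

7187.25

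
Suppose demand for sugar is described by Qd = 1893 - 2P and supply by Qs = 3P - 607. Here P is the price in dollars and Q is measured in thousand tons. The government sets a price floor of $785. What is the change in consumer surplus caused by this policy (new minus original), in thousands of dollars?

-173280

In a free market, 1893 - 2P = 3P - 607 gives the equilibrium P* = 500, Q* = 893.
Because the floor (785) lies above the market-clearing price, it is binding.
At P = 785: Qd = 1893 - 2·785 = 323 and Qs = 3·785 - 607 = 1748.
Consumer surplus without the control is ½ · (946.5 - 500) · 893 = 199362.25.
With the floor, consumers buy 323 units at 785, so CS = ½ · (946.5 - 785) · 323 = 26082.25.
Change in consumer surplus = 26082.25 - 199362.25 = -173280.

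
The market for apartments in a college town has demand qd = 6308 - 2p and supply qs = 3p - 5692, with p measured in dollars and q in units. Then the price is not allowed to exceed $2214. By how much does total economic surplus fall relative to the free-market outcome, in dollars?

Equilibrium: 6308 - 2p = 3p - 5692, so 12000 = 5p and p* = 2400, q* = 1508.
Because the ceiling (2214) lies below the market-clearing price, it is binding.
At p = 2214: qd = 6308 - 2·2214 = 1880 and qs = 3·2214 - 5692 = 950.
Quantity traded falls to 950. At q = 950 the demand price is (6308 - 950)/2 = 2679 and the supply price is (5692 + 950)/3 = 2214.
Deadweight loss = ½ · (2679 - 2214) · (1508 - 950) = ½ · 465 · 558 = 129735.

129735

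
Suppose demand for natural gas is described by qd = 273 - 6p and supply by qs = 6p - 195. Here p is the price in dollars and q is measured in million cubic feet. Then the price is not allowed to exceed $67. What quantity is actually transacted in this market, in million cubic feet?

39

Without the control the market clears where 273 - 6p = 6p - 195, i.e. p* = 39 and q* = 39.
The ceiling of 67 is above the equilibrium price 39, so it is not binding; the market clears at p* = 39, q* = 39.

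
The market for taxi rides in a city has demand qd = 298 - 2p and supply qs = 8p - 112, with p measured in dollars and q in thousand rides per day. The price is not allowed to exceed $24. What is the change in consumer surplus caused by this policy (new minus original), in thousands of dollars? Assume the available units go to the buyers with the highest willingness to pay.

-3264

Setting quantity demanded equal to quantity supplied, 298 - 2p = 8p - 112, gives p* = 41 and q* = 216.
Since 24 < 41, the ceiling is binding.
At p = 24: qd = 298 - 2·24 = 250 and qs = 8·24 - 112 = 80.
Consumer surplus without the control is ½ · (149 - 41) · 216 = 11664.
With the ceiling, 80 units are sold at 24 (assume they go to the highest-value buyers). The demand price at q = 80 is 109, so CS = ½ · [(149 - 24) + (109 - 24)] · 80 = 8400.
Change in consumer surplus = 8400 - 11664 = -3264.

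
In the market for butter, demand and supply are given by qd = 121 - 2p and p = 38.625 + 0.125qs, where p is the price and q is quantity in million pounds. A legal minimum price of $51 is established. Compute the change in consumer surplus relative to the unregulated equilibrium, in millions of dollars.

-216

Rearranging supply gives qs = 8p - 309. In a free market, 121 - 2p = 8p - 309 gives the equilibrium p* = 43, q* = 35.
Because the floor (51) lies above the market-clearing price, it is binding.
At p = 51: qd = 121 - 2·51 = 19 and qs = 8·51 - 309 = 99.
Consumer surplus without the control is ½ · (60.5 - 43) · 35 = 306.25.
With the floor, consumers buy 19 units at 51, so CS = ½ · (60.5 - 51) · 19 = 90.25.
Change in consumer surplus = 90.25 - 306.25 = -216.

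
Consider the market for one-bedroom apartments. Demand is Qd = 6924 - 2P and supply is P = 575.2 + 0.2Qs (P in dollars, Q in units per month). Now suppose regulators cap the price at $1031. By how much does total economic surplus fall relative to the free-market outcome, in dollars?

Rearranging supply gives Qs = 5P - 2876. Without the control the market clears where 6924 - 2P = 5P - 2876, i.e. P* = 1400 and Q* = 4124.
Since 1031 < 1400, the ceiling is binding.
At P = 1031: Qd = 6924 - 2·1031 = 4862 and Qs = 5·1031 - 2876 = 2279.
Quantity traded falls to 2279. At Q = 2279 the demand price is (6924 - 2279)/2 = 2322.5 and the supply price is (2876 + 2279)/5 = 1031.
Deadweight loss = ½ · (2322.5 - 1031) · (4124 - 2279) = ½ · 1291.5 · 1845 = 1191408.75.

1191408.75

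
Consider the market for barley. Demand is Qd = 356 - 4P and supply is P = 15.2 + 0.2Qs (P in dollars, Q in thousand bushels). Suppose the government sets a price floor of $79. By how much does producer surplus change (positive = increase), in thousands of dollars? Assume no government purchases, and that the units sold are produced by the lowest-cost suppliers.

Rearranging supply gives Qs = 5P - 76. In a free market, 356 - 4P = 5P - 76 gives the equilibrium P* = 48, Q* = 164.
The floor of 79 is above the equilibrium price 48, so it binds.
At P = 79: Qd = 356 - 4·79 = 40 and Qs = 5·79 - 76 = 319.
Producer surplus without the control is ½ · (48 - 15.2) · 164 = 2689.6.
With the floor, 40 units are sold at 79. The supply price at Q = 40 is 23.2, so PS = ½ · [(79 - 15.2) + (79 - 23.2)] · 40 = 2392.
Change in producer surplus = 2392 - 2689.6 = -297.6.

-297.6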